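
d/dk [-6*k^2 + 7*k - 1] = 7 - 12*k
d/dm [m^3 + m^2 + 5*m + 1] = 3*m^2 + 2*m + 5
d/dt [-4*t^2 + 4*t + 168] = 4 - 8*t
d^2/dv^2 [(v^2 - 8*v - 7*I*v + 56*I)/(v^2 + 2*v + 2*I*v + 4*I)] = (v^3*(-20 - 18*I) + 312*I*v^2 + v*(-840 + 864*I) - 720 + 16*I)/(v^6 + v^5*(6 + 6*I) + 36*I*v^4 + v^3*(-64 + 64*I) - 144*v^2 + v*(-96 - 96*I) - 64*I)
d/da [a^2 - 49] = 2*a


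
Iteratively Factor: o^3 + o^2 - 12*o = (o)*(o^2 + o - 12) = o*(o + 4)*(o - 3)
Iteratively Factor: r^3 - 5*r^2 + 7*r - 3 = (r - 1)*(r^2 - 4*r + 3) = (r - 3)*(r - 1)*(r - 1)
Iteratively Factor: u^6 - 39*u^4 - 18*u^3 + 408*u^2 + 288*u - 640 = (u - 4)*(u^5 + 4*u^4 - 23*u^3 - 110*u^2 - 32*u + 160) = (u - 5)*(u - 4)*(u^4 + 9*u^3 + 22*u^2 - 32) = (u - 5)*(u - 4)*(u - 1)*(u^3 + 10*u^2 + 32*u + 32) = (u - 5)*(u - 4)*(u - 1)*(u + 4)*(u^2 + 6*u + 8) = (u - 5)*(u - 4)*(u - 1)*(u + 2)*(u + 4)*(u + 4)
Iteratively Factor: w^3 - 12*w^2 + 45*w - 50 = (w - 5)*(w^2 - 7*w + 10) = (w - 5)^2*(w - 2)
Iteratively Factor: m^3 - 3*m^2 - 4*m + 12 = (m + 2)*(m^2 - 5*m + 6) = (m - 2)*(m + 2)*(m - 3)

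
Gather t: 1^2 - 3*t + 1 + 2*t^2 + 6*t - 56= 2*t^2 + 3*t - 54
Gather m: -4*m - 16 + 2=-4*m - 14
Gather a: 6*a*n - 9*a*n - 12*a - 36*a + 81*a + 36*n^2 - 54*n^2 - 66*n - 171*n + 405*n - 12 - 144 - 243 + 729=a*(33 - 3*n) - 18*n^2 + 168*n + 330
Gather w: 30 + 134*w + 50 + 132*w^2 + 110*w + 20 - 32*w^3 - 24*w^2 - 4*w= -32*w^3 + 108*w^2 + 240*w + 100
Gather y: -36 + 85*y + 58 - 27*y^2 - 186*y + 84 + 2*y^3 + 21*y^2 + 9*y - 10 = 2*y^3 - 6*y^2 - 92*y + 96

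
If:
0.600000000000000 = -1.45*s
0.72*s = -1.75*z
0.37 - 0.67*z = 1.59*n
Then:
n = 0.16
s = -0.41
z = 0.17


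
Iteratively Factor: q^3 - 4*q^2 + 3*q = (q - 1)*(q^2 - 3*q) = q*(q - 1)*(q - 3)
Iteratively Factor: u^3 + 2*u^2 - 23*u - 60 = (u + 4)*(u^2 - 2*u - 15) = (u + 3)*(u + 4)*(u - 5)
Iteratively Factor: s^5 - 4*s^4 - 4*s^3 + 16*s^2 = (s + 2)*(s^4 - 6*s^3 + 8*s^2) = (s - 4)*(s + 2)*(s^3 - 2*s^2) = (s - 4)*(s - 2)*(s + 2)*(s^2) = s*(s - 4)*(s - 2)*(s + 2)*(s)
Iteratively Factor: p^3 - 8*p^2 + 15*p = (p - 5)*(p^2 - 3*p) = (p - 5)*(p - 3)*(p)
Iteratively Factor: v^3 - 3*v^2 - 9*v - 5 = (v + 1)*(v^2 - 4*v - 5) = (v + 1)^2*(v - 5)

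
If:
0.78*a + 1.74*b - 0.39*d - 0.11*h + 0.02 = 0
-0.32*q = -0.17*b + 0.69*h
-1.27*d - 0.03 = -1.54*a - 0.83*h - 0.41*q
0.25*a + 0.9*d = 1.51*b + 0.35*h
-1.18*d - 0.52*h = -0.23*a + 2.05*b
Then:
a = 0.02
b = -0.02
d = -0.00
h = 0.08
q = -0.19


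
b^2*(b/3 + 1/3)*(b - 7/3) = b^4/3 - 4*b^3/9 - 7*b^2/9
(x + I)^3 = x^3 + 3*I*x^2 - 3*x - I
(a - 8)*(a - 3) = a^2 - 11*a + 24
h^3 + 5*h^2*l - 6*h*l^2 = h*(h - l)*(h + 6*l)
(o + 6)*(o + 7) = o^2 + 13*o + 42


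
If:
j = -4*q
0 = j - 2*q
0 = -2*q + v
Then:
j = 0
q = 0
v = 0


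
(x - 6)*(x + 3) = x^2 - 3*x - 18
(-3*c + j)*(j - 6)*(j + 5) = -3*c*j^2 + 3*c*j + 90*c + j^3 - j^2 - 30*j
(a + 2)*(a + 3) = a^2 + 5*a + 6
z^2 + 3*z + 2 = (z + 1)*(z + 2)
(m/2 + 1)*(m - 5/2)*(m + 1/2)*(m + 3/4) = m^4/2 + 3*m^3/8 - 21*m^2/8 - 103*m/32 - 15/16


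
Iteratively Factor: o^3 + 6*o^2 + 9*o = (o)*(o^2 + 6*o + 9) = o*(o + 3)*(o + 3)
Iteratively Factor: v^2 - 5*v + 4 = (v - 1)*(v - 4)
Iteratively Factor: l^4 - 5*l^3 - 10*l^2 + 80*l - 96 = (l - 3)*(l^3 - 2*l^2 - 16*l + 32) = (l - 3)*(l + 4)*(l^2 - 6*l + 8) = (l - 3)*(l - 2)*(l + 4)*(l - 4)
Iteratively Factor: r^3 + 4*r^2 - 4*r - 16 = (r - 2)*(r^2 + 6*r + 8) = (r - 2)*(r + 2)*(r + 4)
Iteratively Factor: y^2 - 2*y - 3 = (y - 3)*(y + 1)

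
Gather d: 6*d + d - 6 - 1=7*d - 7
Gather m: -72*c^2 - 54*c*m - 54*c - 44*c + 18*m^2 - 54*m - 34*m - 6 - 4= -72*c^2 - 98*c + 18*m^2 + m*(-54*c - 88) - 10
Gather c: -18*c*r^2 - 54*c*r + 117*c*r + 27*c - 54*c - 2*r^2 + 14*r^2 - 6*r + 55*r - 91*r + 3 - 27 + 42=c*(-18*r^2 + 63*r - 27) + 12*r^2 - 42*r + 18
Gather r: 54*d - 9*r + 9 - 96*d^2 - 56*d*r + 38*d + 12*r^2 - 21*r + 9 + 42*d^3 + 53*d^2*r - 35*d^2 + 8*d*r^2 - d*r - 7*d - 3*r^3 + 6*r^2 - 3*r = 42*d^3 - 131*d^2 + 85*d - 3*r^3 + r^2*(8*d + 18) + r*(53*d^2 - 57*d - 33) + 18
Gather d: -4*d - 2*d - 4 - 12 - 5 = -6*d - 21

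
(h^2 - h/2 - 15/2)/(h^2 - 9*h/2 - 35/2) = (h - 3)/(h - 7)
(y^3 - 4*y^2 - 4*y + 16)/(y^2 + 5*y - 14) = (y^2 - 2*y - 8)/(y + 7)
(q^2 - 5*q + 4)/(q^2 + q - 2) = (q - 4)/(q + 2)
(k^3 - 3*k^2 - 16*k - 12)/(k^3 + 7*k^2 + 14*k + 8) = (k - 6)/(k + 4)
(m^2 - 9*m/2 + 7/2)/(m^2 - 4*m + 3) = (m - 7/2)/(m - 3)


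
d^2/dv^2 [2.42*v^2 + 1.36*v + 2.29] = 4.84000000000000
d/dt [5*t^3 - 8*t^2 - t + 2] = 15*t^2 - 16*t - 1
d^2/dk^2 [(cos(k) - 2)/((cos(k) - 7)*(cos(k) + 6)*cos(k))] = (-58*(1 - cos(k)^2)^2/cos(k)^3 - 30*sin(k)^6/cos(k)^3 - 4*cos(k)^4 - 9*cos(k)^3 - 185*cos(k)^2 - 504*tan(k)^2 - 134 + 3814/cos(k) - 6968/cos(k)^3)/((cos(k) - 7)^3*(cos(k) + 6)^3)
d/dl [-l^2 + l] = 1 - 2*l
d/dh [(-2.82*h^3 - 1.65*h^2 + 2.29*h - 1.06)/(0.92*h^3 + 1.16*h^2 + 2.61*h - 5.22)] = (-1.7532*h^4 - 18.934*h^3 + 40.1239*h^2 + 19.6852*h - 9.1872)/(0.8464*h^6 + 2.1344*h^5 + 6.148*h^4 - 3.5496*h^3 - 5.2983*h^2 - 27.2484*h + 27.2484)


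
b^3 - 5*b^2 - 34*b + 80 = (b - 8)*(b - 2)*(b + 5)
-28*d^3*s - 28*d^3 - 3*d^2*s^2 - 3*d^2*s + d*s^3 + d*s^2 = (-7*d + s)*(4*d + s)*(d*s + d)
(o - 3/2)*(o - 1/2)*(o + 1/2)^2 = o^4 - o^3 - o^2 + o/4 + 3/16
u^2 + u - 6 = (u - 2)*(u + 3)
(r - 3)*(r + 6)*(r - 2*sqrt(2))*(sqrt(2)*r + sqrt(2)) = sqrt(2)*r^4 - 4*r^3 + 4*sqrt(2)*r^3 - 15*sqrt(2)*r^2 - 16*r^2 - 18*sqrt(2)*r + 60*r + 72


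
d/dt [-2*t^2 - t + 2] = -4*t - 1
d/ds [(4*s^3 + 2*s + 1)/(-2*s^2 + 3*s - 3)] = (-8*s^4 + 24*s^3 - 32*s^2 + 4*s - 9)/(4*s^4 - 12*s^3 + 21*s^2 - 18*s + 9)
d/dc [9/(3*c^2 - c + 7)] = 9*(1 - 6*c)/(3*c^2 - c + 7)^2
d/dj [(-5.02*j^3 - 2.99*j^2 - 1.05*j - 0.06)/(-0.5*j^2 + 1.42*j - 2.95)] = (2.51*j^4 - 14.2568*j^3 + 39.6562*j^2 + 17.581*j + 3.1827)/(0.25*j^4 - 1.42*j^3 + 4.9664*j^2 - 8.378*j + 8.7025)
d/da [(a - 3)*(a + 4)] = 2*a + 1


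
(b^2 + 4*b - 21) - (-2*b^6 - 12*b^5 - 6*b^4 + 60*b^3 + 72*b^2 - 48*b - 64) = 2*b^6 + 12*b^5 + 6*b^4 - 60*b^3 - 71*b^2 + 52*b + 43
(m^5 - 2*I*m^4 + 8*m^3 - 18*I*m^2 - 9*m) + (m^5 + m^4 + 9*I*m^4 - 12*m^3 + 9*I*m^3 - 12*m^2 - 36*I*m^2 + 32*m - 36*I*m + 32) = 2*m^5 + m^4 + 7*I*m^4 - 4*m^3 + 9*I*m^3 - 12*m^2 - 54*I*m^2 + 23*m - 36*I*m + 32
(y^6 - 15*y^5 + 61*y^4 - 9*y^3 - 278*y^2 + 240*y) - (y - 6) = y^6 - 15*y^5 + 61*y^4 - 9*y^3 - 278*y^2 + 239*y + 6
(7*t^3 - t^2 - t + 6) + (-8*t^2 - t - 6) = 7*t^3 - 9*t^2 - 2*t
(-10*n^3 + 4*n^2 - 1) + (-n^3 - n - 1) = -11*n^3 + 4*n^2 - n - 2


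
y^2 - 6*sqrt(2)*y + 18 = (y - 3*sqrt(2))^2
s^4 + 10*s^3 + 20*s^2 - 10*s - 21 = (s - 1)*(s + 1)*(s + 3)*(s + 7)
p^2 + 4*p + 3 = (p + 1)*(p + 3)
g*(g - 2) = g^2 - 2*g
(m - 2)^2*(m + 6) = m^3 + 2*m^2 - 20*m + 24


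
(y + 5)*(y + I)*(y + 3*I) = y^3 + 5*y^2 + 4*I*y^2 - 3*y + 20*I*y - 15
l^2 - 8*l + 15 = (l - 5)*(l - 3)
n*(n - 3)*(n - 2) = n^3 - 5*n^2 + 6*n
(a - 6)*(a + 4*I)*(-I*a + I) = -I*a^3 + 4*a^2 + 7*I*a^2 - 28*a - 6*I*a + 24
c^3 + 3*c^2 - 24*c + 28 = (c - 2)^2*(c + 7)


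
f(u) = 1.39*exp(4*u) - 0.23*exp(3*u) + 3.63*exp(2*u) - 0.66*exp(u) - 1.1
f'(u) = 5.56*exp(4*u) - 0.69*exp(3*u) + 7.26*exp(2*u) - 0.66*exp(u) = (5.56*exp(3*u) - 0.69*exp(2*u) + 7.26*exp(u) - 0.66)*exp(u)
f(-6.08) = -1.10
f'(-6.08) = -0.00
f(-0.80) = -0.63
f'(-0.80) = 1.33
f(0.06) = 3.78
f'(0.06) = 13.73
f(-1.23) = -0.98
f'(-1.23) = 0.45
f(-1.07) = -0.89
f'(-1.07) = 0.68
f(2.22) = 10110.67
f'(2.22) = 40029.37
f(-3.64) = -1.11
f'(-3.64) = -0.01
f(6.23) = 92362597297.02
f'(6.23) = 369478627135.45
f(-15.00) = -1.10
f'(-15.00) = 0.00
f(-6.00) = -1.10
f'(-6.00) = 0.00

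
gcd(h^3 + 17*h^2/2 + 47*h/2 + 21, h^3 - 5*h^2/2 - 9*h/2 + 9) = h + 2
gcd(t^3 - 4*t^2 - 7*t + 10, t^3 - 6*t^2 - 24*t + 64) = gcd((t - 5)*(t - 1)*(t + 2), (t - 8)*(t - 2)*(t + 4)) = 1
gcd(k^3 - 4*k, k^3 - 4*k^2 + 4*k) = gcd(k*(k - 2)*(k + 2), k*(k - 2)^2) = k^2 - 2*k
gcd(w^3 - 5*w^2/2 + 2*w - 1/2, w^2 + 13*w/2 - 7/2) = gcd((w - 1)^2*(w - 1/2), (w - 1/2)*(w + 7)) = w - 1/2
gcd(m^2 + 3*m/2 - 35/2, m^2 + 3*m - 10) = m + 5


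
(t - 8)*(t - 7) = t^2 - 15*t + 56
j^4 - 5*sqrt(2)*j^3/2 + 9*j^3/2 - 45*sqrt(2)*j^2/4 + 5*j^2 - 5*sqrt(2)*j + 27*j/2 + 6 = (j + 1/2)*(j + 4)*(j - 3*sqrt(2)/2)*(j - sqrt(2))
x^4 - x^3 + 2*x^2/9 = x^2*(x - 2/3)*(x - 1/3)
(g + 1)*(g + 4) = g^2 + 5*g + 4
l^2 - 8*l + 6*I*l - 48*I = (l - 8)*(l + 6*I)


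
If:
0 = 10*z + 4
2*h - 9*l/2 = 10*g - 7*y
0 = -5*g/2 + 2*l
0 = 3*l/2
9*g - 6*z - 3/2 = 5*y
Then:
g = 0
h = -63/100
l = 0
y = 9/50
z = -2/5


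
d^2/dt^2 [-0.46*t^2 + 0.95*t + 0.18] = -0.920000000000000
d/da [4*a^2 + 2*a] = 8*a + 2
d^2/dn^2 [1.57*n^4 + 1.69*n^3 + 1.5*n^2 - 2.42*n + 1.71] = 18.84*n^2 + 10.14*n + 3.0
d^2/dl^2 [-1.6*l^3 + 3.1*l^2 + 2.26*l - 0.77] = 6.2 - 9.6*l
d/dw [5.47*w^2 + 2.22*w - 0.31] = 10.94*w + 2.22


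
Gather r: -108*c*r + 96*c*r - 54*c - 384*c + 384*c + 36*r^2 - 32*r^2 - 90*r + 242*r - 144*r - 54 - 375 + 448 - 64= -54*c + 4*r^2 + r*(8 - 12*c) - 45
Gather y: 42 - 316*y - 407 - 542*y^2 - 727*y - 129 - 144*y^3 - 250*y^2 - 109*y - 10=-144*y^3 - 792*y^2 - 1152*y - 504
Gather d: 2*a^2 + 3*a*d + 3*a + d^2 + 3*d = 2*a^2 + 3*a + d^2 + d*(3*a + 3)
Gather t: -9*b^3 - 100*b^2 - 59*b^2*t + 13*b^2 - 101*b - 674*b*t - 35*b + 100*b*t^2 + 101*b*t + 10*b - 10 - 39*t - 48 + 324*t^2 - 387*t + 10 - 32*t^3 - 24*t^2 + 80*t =-9*b^3 - 87*b^2 - 126*b - 32*t^3 + t^2*(100*b + 300) + t*(-59*b^2 - 573*b - 346) - 48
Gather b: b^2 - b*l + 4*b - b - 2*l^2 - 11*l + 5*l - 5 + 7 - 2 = b^2 + b*(3 - l) - 2*l^2 - 6*l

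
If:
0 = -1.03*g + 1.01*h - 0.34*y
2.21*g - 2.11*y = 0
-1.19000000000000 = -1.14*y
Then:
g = 1.00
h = 1.37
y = 1.04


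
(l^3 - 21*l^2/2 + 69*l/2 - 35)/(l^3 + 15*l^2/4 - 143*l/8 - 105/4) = 4*(l^2 - 7*l + 10)/(4*l^2 + 29*l + 30)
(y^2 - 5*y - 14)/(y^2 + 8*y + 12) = (y - 7)/(y + 6)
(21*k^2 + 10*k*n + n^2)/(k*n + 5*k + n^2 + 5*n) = (21*k^2 + 10*k*n + n^2)/(k*n + 5*k + n^2 + 5*n)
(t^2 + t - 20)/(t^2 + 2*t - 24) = (t + 5)/(t + 6)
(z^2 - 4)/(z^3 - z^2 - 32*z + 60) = (z + 2)/(z^2 + z - 30)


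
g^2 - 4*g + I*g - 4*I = (g - 4)*(g + I)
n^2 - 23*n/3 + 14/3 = (n - 7)*(n - 2/3)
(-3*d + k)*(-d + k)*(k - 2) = 3*d^2*k - 6*d^2 - 4*d*k^2 + 8*d*k + k^3 - 2*k^2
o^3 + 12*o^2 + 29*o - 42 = (o - 1)*(o + 6)*(o + 7)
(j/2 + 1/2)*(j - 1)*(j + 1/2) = j^3/2 + j^2/4 - j/2 - 1/4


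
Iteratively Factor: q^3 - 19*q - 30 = (q - 5)*(q^2 + 5*q + 6) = (q - 5)*(q + 3)*(q + 2)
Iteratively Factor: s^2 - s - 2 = (s + 1)*(s - 2)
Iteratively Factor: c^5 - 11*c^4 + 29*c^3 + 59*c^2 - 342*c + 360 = (c - 4)*(c^4 - 7*c^3 + c^2 + 63*c - 90) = (c - 4)*(c - 2)*(c^3 - 5*c^2 - 9*c + 45) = (c - 4)*(c - 3)*(c - 2)*(c^2 - 2*c - 15) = (c - 4)*(c - 3)*(c - 2)*(c + 3)*(c - 5)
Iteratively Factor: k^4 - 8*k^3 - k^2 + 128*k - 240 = (k - 3)*(k^3 - 5*k^2 - 16*k + 80) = (k - 3)*(k + 4)*(k^2 - 9*k + 20) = (k - 4)*(k - 3)*(k + 4)*(k - 5)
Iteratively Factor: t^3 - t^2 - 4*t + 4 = (t - 1)*(t^2 - 4) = (t - 1)*(t + 2)*(t - 2)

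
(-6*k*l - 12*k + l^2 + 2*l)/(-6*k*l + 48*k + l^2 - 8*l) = (l + 2)/(l - 8)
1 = 1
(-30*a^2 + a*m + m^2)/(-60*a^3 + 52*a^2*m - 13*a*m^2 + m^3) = (6*a + m)/(12*a^2 - 8*a*m + m^2)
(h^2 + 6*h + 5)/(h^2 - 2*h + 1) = (h^2 + 6*h + 5)/(h^2 - 2*h + 1)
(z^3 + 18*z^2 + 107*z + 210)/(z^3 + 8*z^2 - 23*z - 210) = (z + 5)/(z - 5)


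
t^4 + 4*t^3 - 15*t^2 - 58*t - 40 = (t - 4)*(t + 1)*(t + 2)*(t + 5)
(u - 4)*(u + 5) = u^2 + u - 20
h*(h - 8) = h^2 - 8*h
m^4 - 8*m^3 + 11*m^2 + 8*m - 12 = (m - 6)*(m - 2)*(m - 1)*(m + 1)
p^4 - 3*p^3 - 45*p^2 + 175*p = p*(p - 5)^2*(p + 7)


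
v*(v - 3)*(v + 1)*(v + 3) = v^4 + v^3 - 9*v^2 - 9*v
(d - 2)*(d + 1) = d^2 - d - 2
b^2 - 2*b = b*(b - 2)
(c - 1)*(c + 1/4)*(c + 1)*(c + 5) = c^4 + 21*c^3/4 + c^2/4 - 21*c/4 - 5/4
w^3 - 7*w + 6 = (w - 2)*(w - 1)*(w + 3)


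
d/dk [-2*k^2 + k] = 1 - 4*k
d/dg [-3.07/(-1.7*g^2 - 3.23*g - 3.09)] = (-10.438*g - 9.9161)/(1.7*g^2 + 3.23*g + 3.09)^2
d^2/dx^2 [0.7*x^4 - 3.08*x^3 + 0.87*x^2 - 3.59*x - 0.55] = 8.4*x^2 - 18.48*x + 1.74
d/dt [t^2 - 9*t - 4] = 2*t - 9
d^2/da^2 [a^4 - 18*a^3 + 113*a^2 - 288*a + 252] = 12*a^2 - 108*a + 226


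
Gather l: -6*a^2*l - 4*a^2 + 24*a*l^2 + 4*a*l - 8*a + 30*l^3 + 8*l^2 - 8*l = -4*a^2 - 8*a + 30*l^3 + l^2*(24*a + 8) + l*(-6*a^2 + 4*a - 8)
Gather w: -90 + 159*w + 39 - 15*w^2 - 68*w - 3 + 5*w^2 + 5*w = -10*w^2 + 96*w - 54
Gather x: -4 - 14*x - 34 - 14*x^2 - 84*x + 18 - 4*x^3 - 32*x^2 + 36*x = -4*x^3 - 46*x^2 - 62*x - 20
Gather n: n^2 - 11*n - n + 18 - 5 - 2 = n^2 - 12*n + 11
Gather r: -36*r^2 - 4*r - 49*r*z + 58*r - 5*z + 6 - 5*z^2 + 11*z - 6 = -36*r^2 + r*(54 - 49*z) - 5*z^2 + 6*z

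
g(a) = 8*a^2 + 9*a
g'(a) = 16*a + 9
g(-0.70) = -2.38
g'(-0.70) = -2.20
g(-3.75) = 78.75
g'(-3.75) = -51.00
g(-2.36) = 23.32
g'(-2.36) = -28.76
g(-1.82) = 10.12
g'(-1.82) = -20.12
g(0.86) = 13.66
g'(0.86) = 22.76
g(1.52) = 32.16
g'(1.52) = 33.32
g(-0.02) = -0.18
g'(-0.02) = 8.68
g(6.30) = 374.22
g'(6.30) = 109.80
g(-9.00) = 567.00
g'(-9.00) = -135.00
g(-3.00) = 45.00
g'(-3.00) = -39.00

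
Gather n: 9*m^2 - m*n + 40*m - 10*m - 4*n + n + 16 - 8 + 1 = 9*m^2 + 30*m + n*(-m - 3) + 9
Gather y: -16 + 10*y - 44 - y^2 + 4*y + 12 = -y^2 + 14*y - 48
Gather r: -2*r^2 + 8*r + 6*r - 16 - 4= -2*r^2 + 14*r - 20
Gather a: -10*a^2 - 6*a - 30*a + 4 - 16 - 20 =-10*a^2 - 36*a - 32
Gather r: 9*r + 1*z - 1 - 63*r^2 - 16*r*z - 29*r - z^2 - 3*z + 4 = -63*r^2 + r*(-16*z - 20) - z^2 - 2*z + 3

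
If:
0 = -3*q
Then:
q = 0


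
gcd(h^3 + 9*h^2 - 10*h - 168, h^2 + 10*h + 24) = h + 6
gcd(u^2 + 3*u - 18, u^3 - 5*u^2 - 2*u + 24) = u - 3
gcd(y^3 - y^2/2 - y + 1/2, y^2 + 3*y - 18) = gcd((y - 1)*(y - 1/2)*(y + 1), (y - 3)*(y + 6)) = 1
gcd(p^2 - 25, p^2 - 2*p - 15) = p - 5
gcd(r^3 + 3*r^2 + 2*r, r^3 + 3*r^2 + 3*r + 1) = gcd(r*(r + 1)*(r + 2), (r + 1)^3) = r + 1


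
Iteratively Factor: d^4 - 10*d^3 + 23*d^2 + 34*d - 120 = (d - 5)*(d^3 - 5*d^2 - 2*d + 24) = (d - 5)*(d - 4)*(d^2 - d - 6) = (d - 5)*(d - 4)*(d - 3)*(d + 2)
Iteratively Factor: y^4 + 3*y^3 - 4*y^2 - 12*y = (y + 3)*(y^3 - 4*y) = (y + 2)*(y + 3)*(y^2 - 2*y) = (y - 2)*(y + 2)*(y + 3)*(y)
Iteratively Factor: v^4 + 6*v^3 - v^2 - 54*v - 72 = (v + 3)*(v^3 + 3*v^2 - 10*v - 24) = (v + 3)*(v + 4)*(v^2 - v - 6) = (v + 2)*(v + 3)*(v + 4)*(v - 3)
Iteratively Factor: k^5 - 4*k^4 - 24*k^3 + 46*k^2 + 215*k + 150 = (k - 5)*(k^4 + k^3 - 19*k^2 - 49*k - 30) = (k - 5)^2*(k^3 + 6*k^2 + 11*k + 6) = (k - 5)^2*(k + 2)*(k^2 + 4*k + 3) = (k - 5)^2*(k + 1)*(k + 2)*(k + 3)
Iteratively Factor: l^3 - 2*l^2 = (l)*(l^2 - 2*l) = l^2*(l - 2)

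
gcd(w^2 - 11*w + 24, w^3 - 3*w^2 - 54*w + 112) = w - 8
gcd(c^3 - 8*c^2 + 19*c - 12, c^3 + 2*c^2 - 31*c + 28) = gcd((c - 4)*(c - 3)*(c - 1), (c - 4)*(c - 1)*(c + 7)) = c^2 - 5*c + 4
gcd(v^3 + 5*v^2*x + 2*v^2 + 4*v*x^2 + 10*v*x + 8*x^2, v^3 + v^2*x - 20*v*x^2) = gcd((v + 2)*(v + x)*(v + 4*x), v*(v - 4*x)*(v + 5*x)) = 1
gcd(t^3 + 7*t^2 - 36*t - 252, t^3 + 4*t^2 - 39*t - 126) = t^2 + t - 42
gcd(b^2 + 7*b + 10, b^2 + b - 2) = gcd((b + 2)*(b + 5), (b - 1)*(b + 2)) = b + 2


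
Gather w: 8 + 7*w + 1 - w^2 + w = -w^2 + 8*w + 9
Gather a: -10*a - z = -10*a - z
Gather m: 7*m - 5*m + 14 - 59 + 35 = 2*m - 10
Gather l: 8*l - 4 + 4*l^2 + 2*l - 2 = 4*l^2 + 10*l - 6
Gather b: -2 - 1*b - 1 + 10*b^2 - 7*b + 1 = 10*b^2 - 8*b - 2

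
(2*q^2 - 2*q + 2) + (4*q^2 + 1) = 6*q^2 - 2*q + 3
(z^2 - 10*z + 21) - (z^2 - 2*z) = 21 - 8*z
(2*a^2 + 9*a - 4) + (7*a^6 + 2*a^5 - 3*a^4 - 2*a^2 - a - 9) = 7*a^6 + 2*a^5 - 3*a^4 + 8*a - 13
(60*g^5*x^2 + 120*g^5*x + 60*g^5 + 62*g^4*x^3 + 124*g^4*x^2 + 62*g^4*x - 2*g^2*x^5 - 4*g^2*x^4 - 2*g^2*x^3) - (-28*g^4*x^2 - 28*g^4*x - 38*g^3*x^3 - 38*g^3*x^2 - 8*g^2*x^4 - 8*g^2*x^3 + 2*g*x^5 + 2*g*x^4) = 60*g^5*x^2 + 120*g^5*x + 60*g^5 + 62*g^4*x^3 + 152*g^4*x^2 + 90*g^4*x + 38*g^3*x^3 + 38*g^3*x^2 - 2*g^2*x^5 + 4*g^2*x^4 + 6*g^2*x^3 - 2*g*x^5 - 2*g*x^4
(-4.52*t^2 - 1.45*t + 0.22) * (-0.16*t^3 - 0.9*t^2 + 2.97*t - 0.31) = 0.7232*t^5 + 4.3*t^4 - 12.1546*t^3 - 3.1033*t^2 + 1.1029*t - 0.0682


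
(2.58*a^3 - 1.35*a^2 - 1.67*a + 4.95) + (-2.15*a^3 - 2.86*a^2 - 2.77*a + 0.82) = 0.43*a^3 - 4.21*a^2 - 4.44*a + 5.77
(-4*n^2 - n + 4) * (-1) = 4*n^2 + n - 4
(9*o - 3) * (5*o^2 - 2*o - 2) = 45*o^3 - 33*o^2 - 12*o + 6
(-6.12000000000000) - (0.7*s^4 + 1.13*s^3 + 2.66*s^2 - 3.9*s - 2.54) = -0.7*s^4 - 1.13*s^3 - 2.66*s^2 + 3.9*s - 3.58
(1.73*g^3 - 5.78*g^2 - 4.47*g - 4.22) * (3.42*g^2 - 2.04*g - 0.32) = 5.9166*g^5 - 23.2968*g^4 - 4.0498*g^3 - 3.464*g^2 + 10.0392*g + 1.3504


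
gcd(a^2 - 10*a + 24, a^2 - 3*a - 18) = a - 6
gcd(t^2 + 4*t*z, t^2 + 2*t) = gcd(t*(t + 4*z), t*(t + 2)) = t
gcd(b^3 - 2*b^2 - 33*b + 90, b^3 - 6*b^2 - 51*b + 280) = b - 5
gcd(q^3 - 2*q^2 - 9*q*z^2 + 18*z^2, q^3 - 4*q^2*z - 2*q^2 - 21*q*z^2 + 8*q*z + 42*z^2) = q^2 + 3*q*z - 2*q - 6*z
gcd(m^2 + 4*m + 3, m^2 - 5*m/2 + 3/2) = 1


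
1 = 1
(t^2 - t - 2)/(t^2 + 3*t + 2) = (t - 2)/(t + 2)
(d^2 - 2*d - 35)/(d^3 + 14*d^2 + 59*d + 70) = (d - 7)/(d^2 + 9*d + 14)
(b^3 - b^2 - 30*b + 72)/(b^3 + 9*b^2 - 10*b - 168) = (b - 3)/(b + 7)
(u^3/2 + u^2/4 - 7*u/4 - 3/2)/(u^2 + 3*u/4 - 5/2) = (2*u^3 + u^2 - 7*u - 6)/(4*u^2 + 3*u - 10)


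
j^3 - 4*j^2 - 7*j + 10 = (j - 5)*(j - 1)*(j + 2)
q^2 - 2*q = q*(q - 2)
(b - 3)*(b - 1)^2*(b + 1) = b^4 - 4*b^3 + 2*b^2 + 4*b - 3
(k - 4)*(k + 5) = k^2 + k - 20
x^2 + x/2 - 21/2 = (x - 3)*(x + 7/2)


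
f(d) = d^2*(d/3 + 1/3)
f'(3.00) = 11.00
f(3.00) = 12.00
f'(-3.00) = 7.00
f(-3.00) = -6.00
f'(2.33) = 6.98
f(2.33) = 6.03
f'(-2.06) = 2.87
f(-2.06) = -1.50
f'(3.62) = 15.52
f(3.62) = 20.18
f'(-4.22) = 15.00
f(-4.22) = -19.11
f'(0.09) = 0.07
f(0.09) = 0.00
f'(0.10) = 0.08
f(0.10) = 0.00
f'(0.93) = 1.48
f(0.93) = 0.56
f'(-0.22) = -0.10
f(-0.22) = 0.01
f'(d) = d^2/3 + 2*d*(d/3 + 1/3)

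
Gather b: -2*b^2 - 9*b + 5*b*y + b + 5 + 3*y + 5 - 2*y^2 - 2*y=-2*b^2 + b*(5*y - 8) - 2*y^2 + y + 10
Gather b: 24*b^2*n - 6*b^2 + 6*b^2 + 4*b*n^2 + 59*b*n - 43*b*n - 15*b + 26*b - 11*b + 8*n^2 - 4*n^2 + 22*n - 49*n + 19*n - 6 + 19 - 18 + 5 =24*b^2*n + b*(4*n^2 + 16*n) + 4*n^2 - 8*n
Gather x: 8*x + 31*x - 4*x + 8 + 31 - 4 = 35*x + 35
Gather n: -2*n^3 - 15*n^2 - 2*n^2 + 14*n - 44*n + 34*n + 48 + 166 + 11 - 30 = -2*n^3 - 17*n^2 + 4*n + 195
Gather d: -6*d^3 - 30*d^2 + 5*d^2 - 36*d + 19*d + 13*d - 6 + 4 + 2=-6*d^3 - 25*d^2 - 4*d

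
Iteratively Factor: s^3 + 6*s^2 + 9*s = (s + 3)*(s^2 + 3*s) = s*(s + 3)*(s + 3)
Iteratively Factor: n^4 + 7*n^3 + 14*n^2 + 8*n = (n + 1)*(n^3 + 6*n^2 + 8*n) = (n + 1)*(n + 4)*(n^2 + 2*n) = n*(n + 1)*(n + 4)*(n + 2)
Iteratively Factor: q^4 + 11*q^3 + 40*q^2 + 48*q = (q + 4)*(q^3 + 7*q^2 + 12*q) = q*(q + 4)*(q^2 + 7*q + 12) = q*(q + 3)*(q + 4)*(q + 4)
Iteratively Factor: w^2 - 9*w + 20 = (w - 4)*(w - 5)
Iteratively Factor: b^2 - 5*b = (b)*(b - 5)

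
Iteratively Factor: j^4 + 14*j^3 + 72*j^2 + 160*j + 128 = (j + 4)*(j^3 + 10*j^2 + 32*j + 32) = (j + 2)*(j + 4)*(j^2 + 8*j + 16) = (j + 2)*(j + 4)^2*(j + 4)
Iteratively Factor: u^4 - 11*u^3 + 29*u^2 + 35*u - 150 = (u - 5)*(u^3 - 6*u^2 - u + 30) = (u - 5)^2*(u^2 - u - 6) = (u - 5)^2*(u - 3)*(u + 2)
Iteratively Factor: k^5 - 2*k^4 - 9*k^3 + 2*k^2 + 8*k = (k - 4)*(k^4 + 2*k^3 - k^2 - 2*k) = (k - 4)*(k - 1)*(k^3 + 3*k^2 + 2*k) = k*(k - 4)*(k - 1)*(k^2 + 3*k + 2) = k*(k - 4)*(k - 1)*(k + 1)*(k + 2)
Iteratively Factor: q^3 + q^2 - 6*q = (q + 3)*(q^2 - 2*q) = q*(q + 3)*(q - 2)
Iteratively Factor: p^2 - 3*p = (p - 3)*(p)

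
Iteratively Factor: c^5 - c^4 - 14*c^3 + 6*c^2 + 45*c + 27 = (c + 1)*(c^4 - 2*c^3 - 12*c^2 + 18*c + 27) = (c + 1)^2*(c^3 - 3*c^2 - 9*c + 27) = (c + 1)^2*(c + 3)*(c^2 - 6*c + 9) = (c - 3)*(c + 1)^2*(c + 3)*(c - 3)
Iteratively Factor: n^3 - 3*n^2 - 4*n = (n + 1)*(n^2 - 4*n) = n*(n + 1)*(n - 4)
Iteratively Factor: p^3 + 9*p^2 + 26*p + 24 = (p + 3)*(p^2 + 6*p + 8) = (p + 3)*(p + 4)*(p + 2)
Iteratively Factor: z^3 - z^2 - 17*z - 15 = (z - 5)*(z^2 + 4*z + 3) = (z - 5)*(z + 3)*(z + 1)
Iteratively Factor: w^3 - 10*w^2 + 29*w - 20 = (w - 1)*(w^2 - 9*w + 20) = (w - 5)*(w - 1)*(w - 4)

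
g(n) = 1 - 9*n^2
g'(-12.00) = 216.00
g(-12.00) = -1295.00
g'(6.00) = -108.00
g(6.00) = -323.00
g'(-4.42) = 79.56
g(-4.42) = -174.83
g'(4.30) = -77.40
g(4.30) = -165.41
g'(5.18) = -93.24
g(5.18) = -240.49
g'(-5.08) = 91.44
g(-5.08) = -231.26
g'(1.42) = -25.56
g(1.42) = -17.15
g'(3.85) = -69.30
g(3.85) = -132.40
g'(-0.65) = 11.70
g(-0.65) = -2.80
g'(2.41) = -43.38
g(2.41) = -51.27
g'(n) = -18*n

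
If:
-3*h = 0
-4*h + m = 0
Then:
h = 0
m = 0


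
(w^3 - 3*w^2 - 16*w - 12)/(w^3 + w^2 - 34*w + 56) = (w^3 - 3*w^2 - 16*w - 12)/(w^3 + w^2 - 34*w + 56)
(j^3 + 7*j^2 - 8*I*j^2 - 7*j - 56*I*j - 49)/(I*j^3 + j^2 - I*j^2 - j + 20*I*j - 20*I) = (-I*j^3 - j^2*(8 + 7*I) + 7*j*(-8 + I) + 49*I)/(j^3 - j^2*(1 + I) + j*(20 + I) - 20)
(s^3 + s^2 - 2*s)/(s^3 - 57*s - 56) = s*(-s^2 - s + 2)/(-s^3 + 57*s + 56)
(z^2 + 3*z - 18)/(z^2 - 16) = (z^2 + 3*z - 18)/(z^2 - 16)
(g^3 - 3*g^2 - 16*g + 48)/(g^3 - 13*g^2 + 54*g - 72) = (g + 4)/(g - 6)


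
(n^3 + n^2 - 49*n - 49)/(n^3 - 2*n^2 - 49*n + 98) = (n + 1)/(n - 2)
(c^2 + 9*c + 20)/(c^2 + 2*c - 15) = (c + 4)/(c - 3)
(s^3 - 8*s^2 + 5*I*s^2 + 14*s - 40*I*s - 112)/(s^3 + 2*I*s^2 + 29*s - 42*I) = (s - 8)/(s - 3*I)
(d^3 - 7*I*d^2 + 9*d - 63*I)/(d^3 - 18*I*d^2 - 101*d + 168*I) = (d + 3*I)/(d - 8*I)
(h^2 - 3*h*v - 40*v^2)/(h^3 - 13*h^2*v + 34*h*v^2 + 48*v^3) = (-h - 5*v)/(-h^2 + 5*h*v + 6*v^2)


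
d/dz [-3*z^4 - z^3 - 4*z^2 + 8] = z*(-12*z^2 - 3*z - 8)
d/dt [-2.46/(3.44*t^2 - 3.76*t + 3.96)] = (16.9248*t - 9.2496)/(3.44*t^2 - 3.76*t + 3.96)^2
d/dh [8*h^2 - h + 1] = 16*h - 1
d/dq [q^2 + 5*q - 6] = 2*q + 5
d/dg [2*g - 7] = 2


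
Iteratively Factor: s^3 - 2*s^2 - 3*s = (s - 3)*(s^2 + s) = (s - 3)*(s + 1)*(s)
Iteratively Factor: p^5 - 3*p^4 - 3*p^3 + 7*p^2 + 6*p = (p)*(p^4 - 3*p^3 - 3*p^2 + 7*p + 6) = p*(p - 3)*(p^3 - 3*p - 2) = p*(p - 3)*(p - 2)*(p^2 + 2*p + 1) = p*(p - 3)*(p - 2)*(p + 1)*(p + 1)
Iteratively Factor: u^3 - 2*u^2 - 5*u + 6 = (u - 1)*(u^2 - u - 6) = (u - 1)*(u + 2)*(u - 3)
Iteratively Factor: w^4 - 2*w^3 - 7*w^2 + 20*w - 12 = (w - 2)*(w^3 - 7*w + 6) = (w - 2)^2*(w^2 + 2*w - 3) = (w - 2)^2*(w + 3)*(w - 1)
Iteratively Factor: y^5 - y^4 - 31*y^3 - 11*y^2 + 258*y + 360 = (y - 4)*(y^4 + 3*y^3 - 19*y^2 - 87*y - 90) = (y - 5)*(y - 4)*(y^3 + 8*y^2 + 21*y + 18) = (y - 5)*(y - 4)*(y + 3)*(y^2 + 5*y + 6) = (y - 5)*(y - 4)*(y + 2)*(y + 3)*(y + 3)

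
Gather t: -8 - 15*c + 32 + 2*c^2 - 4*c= 2*c^2 - 19*c + 24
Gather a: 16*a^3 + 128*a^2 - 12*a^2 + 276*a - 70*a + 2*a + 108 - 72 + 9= 16*a^3 + 116*a^2 + 208*a + 45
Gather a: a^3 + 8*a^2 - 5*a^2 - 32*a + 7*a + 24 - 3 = a^3 + 3*a^2 - 25*a + 21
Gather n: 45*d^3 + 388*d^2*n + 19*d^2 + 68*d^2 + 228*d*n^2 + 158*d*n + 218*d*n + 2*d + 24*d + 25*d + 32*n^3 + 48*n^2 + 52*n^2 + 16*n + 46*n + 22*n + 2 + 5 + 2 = 45*d^3 + 87*d^2 + 51*d + 32*n^3 + n^2*(228*d + 100) + n*(388*d^2 + 376*d + 84) + 9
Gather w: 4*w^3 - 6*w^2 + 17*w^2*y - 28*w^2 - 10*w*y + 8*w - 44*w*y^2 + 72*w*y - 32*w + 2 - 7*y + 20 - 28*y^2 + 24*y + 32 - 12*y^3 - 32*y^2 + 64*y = 4*w^3 + w^2*(17*y - 34) + w*(-44*y^2 + 62*y - 24) - 12*y^3 - 60*y^2 + 81*y + 54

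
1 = 1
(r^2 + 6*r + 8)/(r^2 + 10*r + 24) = (r + 2)/(r + 6)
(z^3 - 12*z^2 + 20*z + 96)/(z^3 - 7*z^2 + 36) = (z - 8)/(z - 3)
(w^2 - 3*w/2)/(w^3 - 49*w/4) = 2*(2*w - 3)/(4*w^2 - 49)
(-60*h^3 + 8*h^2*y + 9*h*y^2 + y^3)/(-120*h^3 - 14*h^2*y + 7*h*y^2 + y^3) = (-2*h + y)/(-4*h + y)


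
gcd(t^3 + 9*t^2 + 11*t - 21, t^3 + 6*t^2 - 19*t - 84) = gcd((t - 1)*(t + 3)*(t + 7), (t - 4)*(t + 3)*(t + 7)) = t^2 + 10*t + 21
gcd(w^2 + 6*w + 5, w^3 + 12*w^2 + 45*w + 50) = w + 5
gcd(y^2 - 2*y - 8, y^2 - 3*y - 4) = y - 4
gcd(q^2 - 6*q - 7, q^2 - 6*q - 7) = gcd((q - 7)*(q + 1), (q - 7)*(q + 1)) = q^2 - 6*q - 7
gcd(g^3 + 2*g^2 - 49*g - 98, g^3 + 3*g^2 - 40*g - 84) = g^2 + 9*g + 14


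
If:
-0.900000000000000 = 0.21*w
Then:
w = -4.29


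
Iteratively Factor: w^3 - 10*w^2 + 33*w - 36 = (w - 4)*(w^2 - 6*w + 9) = (w - 4)*(w - 3)*(w - 3)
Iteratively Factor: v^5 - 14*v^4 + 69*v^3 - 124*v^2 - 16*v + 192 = (v - 4)*(v^4 - 10*v^3 + 29*v^2 - 8*v - 48) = (v - 4)^2*(v^3 - 6*v^2 + 5*v + 12) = (v - 4)^3*(v^2 - 2*v - 3) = (v - 4)^3*(v + 1)*(v - 3)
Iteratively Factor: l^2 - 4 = (l + 2)*(l - 2)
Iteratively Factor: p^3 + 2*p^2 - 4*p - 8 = (p + 2)*(p^2 - 4) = (p - 2)*(p + 2)*(p + 2)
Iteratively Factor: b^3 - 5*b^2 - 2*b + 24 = (b + 2)*(b^2 - 7*b + 12) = (b - 3)*(b + 2)*(b - 4)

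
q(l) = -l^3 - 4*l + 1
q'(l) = -3*l^2 - 4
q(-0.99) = 5.93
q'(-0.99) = -6.94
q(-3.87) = 74.44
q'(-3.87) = -48.93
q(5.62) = -198.98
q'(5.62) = -98.75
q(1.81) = -12.17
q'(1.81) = -13.83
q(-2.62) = 29.46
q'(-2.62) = -24.59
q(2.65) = -28.21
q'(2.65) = -25.07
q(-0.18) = 1.73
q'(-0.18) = -4.10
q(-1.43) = 9.64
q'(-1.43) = -10.13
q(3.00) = -38.00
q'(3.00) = -31.00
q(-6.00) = 241.00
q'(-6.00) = -112.00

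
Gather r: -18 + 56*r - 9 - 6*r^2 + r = -6*r^2 + 57*r - 27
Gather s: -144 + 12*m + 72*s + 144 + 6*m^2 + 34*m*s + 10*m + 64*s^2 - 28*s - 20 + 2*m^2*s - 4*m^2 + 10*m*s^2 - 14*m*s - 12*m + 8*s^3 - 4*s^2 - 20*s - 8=2*m^2 + 10*m + 8*s^3 + s^2*(10*m + 60) + s*(2*m^2 + 20*m + 24) - 28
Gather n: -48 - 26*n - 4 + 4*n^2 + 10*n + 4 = 4*n^2 - 16*n - 48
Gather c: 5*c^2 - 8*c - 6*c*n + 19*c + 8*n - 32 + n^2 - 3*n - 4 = 5*c^2 + c*(11 - 6*n) + n^2 + 5*n - 36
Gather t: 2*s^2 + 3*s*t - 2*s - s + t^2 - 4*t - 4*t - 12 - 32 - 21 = 2*s^2 - 3*s + t^2 + t*(3*s - 8) - 65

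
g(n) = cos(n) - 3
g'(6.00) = 0.28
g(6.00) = -2.04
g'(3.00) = -0.14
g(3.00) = -3.99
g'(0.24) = -0.24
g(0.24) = -2.03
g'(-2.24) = 0.78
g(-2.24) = -3.62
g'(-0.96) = 0.82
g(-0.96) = -2.43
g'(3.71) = 0.54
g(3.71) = -3.84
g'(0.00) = 0.00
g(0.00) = -2.00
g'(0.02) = -0.02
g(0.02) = -2.00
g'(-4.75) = -1.00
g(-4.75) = -2.96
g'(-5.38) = -0.79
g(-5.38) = -2.38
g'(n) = -sin(n)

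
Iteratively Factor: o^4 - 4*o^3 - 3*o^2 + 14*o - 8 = (o + 2)*(o^3 - 6*o^2 + 9*o - 4) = (o - 4)*(o + 2)*(o^2 - 2*o + 1) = (o - 4)*(o - 1)*(o + 2)*(o - 1)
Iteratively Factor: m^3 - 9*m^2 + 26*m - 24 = (m - 4)*(m^2 - 5*m + 6) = (m - 4)*(m - 2)*(m - 3)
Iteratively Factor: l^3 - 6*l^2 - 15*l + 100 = (l + 4)*(l^2 - 10*l + 25) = (l - 5)*(l + 4)*(l - 5)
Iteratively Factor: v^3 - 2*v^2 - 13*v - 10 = (v + 1)*(v^2 - 3*v - 10) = (v + 1)*(v + 2)*(v - 5)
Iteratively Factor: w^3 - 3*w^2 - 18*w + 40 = (w - 2)*(w^2 - w - 20) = (w - 2)*(w + 4)*(w - 5)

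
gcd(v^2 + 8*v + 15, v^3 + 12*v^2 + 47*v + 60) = v^2 + 8*v + 15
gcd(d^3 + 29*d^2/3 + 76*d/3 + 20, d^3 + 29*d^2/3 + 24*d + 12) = d + 6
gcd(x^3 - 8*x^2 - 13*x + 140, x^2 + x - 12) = x + 4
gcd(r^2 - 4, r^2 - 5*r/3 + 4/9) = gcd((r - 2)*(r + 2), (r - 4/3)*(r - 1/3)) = 1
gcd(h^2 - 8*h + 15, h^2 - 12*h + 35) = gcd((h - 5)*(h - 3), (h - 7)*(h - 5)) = h - 5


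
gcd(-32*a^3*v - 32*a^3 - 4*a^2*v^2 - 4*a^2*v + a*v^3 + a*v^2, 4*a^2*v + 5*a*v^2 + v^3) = 4*a + v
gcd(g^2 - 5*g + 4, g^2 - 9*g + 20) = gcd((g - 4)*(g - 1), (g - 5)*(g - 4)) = g - 4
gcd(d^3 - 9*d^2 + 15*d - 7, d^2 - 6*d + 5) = d - 1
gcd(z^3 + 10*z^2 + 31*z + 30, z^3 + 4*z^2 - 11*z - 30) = z^2 + 7*z + 10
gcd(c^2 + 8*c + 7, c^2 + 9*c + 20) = 1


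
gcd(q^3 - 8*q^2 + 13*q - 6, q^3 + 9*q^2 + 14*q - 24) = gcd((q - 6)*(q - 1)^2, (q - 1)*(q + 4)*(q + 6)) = q - 1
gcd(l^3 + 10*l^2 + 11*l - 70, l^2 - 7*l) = 1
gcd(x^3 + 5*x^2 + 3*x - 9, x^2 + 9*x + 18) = x + 3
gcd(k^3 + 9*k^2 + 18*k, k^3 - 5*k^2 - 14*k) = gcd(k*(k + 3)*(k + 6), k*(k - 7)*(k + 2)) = k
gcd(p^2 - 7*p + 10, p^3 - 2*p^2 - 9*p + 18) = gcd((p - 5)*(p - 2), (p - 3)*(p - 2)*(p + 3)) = p - 2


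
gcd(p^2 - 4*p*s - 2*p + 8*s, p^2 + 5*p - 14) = p - 2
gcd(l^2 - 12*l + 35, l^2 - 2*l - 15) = l - 5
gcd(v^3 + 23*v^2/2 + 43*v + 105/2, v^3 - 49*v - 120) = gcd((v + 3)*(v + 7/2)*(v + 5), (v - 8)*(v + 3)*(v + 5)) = v^2 + 8*v + 15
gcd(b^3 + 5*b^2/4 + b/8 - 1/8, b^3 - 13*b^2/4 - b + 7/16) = b^2 + b/4 - 1/8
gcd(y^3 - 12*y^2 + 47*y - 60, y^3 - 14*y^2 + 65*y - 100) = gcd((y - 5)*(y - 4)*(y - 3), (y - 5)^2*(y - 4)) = y^2 - 9*y + 20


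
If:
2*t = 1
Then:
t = 1/2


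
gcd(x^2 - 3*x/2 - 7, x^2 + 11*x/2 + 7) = x + 2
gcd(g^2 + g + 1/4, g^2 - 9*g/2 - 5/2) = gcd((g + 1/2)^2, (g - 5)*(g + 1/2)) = g + 1/2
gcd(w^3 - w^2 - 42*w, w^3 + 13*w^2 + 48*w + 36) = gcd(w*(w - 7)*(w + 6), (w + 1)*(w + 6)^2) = w + 6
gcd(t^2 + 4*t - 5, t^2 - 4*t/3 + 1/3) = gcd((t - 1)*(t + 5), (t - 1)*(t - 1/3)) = t - 1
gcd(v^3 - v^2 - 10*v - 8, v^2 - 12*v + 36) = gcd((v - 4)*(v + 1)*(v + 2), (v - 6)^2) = 1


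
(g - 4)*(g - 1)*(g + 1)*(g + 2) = g^4 - 2*g^3 - 9*g^2 + 2*g + 8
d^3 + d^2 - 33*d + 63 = (d - 3)^2*(d + 7)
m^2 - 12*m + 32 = (m - 8)*(m - 4)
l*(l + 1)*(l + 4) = l^3 + 5*l^2 + 4*l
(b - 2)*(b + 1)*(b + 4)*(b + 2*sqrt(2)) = b^4 + 2*sqrt(2)*b^3 + 3*b^3 - 6*b^2 + 6*sqrt(2)*b^2 - 12*sqrt(2)*b - 8*b - 16*sqrt(2)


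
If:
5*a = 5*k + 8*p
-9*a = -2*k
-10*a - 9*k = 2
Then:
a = -4/101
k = -18/101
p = 35/404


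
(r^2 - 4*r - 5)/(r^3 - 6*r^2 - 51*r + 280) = (r + 1)/(r^2 - r - 56)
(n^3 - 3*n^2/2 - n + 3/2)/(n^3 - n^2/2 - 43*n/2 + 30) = (n^2 - 1)/(n^2 + n - 20)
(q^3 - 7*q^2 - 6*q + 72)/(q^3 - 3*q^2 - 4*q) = (q^2 - 3*q - 18)/(q*(q + 1))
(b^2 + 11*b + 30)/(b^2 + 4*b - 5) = (b + 6)/(b - 1)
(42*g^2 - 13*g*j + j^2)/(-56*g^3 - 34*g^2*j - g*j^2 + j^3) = (-6*g + j)/(8*g^2 + 6*g*j + j^2)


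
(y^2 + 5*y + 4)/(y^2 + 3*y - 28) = (y^2 + 5*y + 4)/(y^2 + 3*y - 28)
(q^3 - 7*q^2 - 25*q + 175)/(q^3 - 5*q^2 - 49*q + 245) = (q + 5)/(q + 7)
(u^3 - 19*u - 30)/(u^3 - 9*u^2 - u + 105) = (u + 2)/(u - 7)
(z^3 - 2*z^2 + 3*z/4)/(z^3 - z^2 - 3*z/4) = (2*z - 1)/(2*z + 1)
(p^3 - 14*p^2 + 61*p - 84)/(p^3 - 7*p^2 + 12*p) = (p - 7)/p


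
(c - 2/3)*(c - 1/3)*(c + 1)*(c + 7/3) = c^4 + 7*c^3/3 - 7*c^2/9 - 43*c/27 + 14/27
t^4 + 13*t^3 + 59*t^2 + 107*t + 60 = (t + 1)*(t + 3)*(t + 4)*(t + 5)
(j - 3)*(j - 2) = j^2 - 5*j + 6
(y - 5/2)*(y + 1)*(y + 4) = y^3 + 5*y^2/2 - 17*y/2 - 10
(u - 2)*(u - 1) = u^2 - 3*u + 2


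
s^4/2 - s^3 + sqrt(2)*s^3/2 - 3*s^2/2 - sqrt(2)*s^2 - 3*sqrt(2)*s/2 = s*(s/2 + 1/2)*(s - 3)*(s + sqrt(2))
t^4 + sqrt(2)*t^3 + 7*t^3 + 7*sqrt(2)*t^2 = t^2*(t + 7)*(t + sqrt(2))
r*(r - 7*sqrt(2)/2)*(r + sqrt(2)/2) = r^3 - 3*sqrt(2)*r^2 - 7*r/2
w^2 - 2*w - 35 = (w - 7)*(w + 5)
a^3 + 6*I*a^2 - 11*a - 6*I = (a + I)*(a + 2*I)*(a + 3*I)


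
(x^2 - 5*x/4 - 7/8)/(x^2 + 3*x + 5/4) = (4*x - 7)/(2*(2*x + 5))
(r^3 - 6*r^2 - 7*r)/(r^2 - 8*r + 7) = r*(r + 1)/(r - 1)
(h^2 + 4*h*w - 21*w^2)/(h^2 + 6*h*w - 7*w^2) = (-h + 3*w)/(-h + w)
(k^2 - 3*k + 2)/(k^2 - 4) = (k - 1)/(k + 2)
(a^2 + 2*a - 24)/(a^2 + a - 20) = (a + 6)/(a + 5)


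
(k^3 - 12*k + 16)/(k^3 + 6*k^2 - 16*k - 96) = (k^2 - 4*k + 4)/(k^2 + 2*k - 24)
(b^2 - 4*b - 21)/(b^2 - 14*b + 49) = (b + 3)/(b - 7)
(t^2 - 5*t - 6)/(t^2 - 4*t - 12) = (t + 1)/(t + 2)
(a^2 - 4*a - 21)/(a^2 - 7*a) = (a + 3)/a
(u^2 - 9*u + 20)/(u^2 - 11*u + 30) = (u - 4)/(u - 6)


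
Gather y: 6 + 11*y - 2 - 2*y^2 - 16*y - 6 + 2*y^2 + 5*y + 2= 0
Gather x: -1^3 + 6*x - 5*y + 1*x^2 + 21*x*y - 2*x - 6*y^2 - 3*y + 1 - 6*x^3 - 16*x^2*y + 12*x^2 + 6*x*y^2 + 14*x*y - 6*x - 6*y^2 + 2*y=-6*x^3 + x^2*(13 - 16*y) + x*(6*y^2 + 35*y - 2) - 12*y^2 - 6*y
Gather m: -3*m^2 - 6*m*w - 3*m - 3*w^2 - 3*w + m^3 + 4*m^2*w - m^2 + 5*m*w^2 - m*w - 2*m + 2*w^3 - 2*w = m^3 + m^2*(4*w - 4) + m*(5*w^2 - 7*w - 5) + 2*w^3 - 3*w^2 - 5*w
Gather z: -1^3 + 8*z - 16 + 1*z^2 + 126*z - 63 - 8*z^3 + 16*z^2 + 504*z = -8*z^3 + 17*z^2 + 638*z - 80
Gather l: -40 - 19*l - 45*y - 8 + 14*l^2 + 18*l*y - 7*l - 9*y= 14*l^2 + l*(18*y - 26) - 54*y - 48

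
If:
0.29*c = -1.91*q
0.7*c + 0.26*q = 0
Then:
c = 0.00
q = 0.00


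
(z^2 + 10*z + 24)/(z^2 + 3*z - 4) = (z + 6)/(z - 1)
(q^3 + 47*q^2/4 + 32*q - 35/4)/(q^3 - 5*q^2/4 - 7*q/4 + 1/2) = (q^2 + 12*q + 35)/(q^2 - q - 2)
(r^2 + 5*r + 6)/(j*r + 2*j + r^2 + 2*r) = (r + 3)/(j + r)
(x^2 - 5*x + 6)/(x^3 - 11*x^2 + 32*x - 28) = (x - 3)/(x^2 - 9*x + 14)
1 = 1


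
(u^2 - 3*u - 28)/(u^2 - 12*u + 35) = (u + 4)/(u - 5)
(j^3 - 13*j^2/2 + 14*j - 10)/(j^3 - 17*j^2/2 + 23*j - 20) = (j - 2)/(j - 4)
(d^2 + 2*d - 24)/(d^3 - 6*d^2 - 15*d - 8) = (-d^2 - 2*d + 24)/(-d^3 + 6*d^2 + 15*d + 8)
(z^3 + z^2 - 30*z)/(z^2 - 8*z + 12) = z*(z^2 + z - 30)/(z^2 - 8*z + 12)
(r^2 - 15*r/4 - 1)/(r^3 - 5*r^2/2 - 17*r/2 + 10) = (4*r + 1)/(2*(2*r^2 + 3*r - 5))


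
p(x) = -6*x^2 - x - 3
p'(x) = -12*x - 1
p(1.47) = -17.44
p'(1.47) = -18.64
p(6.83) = -289.72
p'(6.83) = -82.96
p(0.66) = -6.27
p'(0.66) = -8.92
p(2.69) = -49.11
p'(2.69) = -33.28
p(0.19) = -3.41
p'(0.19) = -3.28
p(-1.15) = -9.78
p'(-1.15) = 12.80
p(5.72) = -205.03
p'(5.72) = -69.64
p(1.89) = -26.32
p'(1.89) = -23.68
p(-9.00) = -480.00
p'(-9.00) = 107.00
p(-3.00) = -54.00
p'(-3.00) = 35.00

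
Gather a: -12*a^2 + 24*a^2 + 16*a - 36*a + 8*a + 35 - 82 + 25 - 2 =12*a^2 - 12*a - 24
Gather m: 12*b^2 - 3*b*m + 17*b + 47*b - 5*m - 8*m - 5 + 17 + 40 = 12*b^2 + 64*b + m*(-3*b - 13) + 52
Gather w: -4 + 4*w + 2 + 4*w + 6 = 8*w + 4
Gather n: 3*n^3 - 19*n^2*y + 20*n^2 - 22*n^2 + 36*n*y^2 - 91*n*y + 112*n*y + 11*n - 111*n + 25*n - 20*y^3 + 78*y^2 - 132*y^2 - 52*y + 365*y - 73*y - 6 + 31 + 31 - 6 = 3*n^3 + n^2*(-19*y - 2) + n*(36*y^2 + 21*y - 75) - 20*y^3 - 54*y^2 + 240*y + 50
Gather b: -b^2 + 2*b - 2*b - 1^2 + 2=1 - b^2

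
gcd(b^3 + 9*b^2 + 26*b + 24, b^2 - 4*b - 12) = b + 2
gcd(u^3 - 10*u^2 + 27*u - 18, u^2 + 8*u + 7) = 1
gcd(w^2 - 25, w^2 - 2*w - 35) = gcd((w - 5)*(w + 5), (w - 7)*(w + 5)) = w + 5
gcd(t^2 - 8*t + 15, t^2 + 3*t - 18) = t - 3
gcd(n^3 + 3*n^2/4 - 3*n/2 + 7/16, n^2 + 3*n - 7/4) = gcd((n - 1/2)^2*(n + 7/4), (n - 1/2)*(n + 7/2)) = n - 1/2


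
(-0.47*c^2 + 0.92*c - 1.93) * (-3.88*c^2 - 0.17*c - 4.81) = 1.8236*c^4 - 3.4897*c^3 + 9.5927*c^2 - 4.0971*c + 9.2833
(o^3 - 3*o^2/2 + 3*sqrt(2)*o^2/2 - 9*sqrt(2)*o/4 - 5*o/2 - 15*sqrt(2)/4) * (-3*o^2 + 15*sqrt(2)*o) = -3*o^5 + 9*o^4/2 + 21*sqrt(2)*o^4/2 - 63*sqrt(2)*o^3/4 + 105*o^3/2 - 135*o^2/2 - 105*sqrt(2)*o^2/4 - 225*o/2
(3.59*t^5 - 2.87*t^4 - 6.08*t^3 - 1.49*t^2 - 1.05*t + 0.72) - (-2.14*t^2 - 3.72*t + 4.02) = 3.59*t^5 - 2.87*t^4 - 6.08*t^3 + 0.65*t^2 + 2.67*t - 3.3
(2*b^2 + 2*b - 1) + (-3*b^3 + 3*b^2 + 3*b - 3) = -3*b^3 + 5*b^2 + 5*b - 4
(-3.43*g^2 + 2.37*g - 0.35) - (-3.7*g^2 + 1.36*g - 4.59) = 0.27*g^2 + 1.01*g + 4.24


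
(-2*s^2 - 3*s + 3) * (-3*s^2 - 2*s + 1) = 6*s^4 + 13*s^3 - 5*s^2 - 9*s + 3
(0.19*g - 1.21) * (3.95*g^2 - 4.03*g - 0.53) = 0.7505*g^3 - 5.5452*g^2 + 4.7756*g + 0.6413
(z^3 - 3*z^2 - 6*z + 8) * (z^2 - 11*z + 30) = z^5 - 14*z^4 + 57*z^3 - 16*z^2 - 268*z + 240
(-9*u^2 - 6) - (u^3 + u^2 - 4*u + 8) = -u^3 - 10*u^2 + 4*u - 14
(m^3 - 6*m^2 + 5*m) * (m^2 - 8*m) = m^5 - 14*m^4 + 53*m^3 - 40*m^2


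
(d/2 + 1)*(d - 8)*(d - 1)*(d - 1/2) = d^4/2 - 15*d^3/4 - 13*d^2/4 + 21*d/2 - 4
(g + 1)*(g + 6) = g^2 + 7*g + 6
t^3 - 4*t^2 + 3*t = t*(t - 3)*(t - 1)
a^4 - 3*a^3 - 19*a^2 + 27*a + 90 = (a - 5)*(a - 3)*(a + 2)*(a + 3)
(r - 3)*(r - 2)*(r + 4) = r^3 - r^2 - 14*r + 24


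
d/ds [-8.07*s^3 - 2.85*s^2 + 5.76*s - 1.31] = -24.21*s^2 - 5.7*s + 5.76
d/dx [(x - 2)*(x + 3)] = 2*x + 1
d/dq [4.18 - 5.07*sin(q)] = -5.07*cos(q)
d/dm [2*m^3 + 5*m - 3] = 6*m^2 + 5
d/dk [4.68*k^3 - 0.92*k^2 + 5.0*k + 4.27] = 14.04*k^2 - 1.84*k + 5.0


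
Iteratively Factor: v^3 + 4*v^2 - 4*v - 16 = (v + 4)*(v^2 - 4) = (v - 2)*(v + 4)*(v + 2)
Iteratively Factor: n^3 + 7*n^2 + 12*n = (n)*(n^2 + 7*n + 12) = n*(n + 3)*(n + 4)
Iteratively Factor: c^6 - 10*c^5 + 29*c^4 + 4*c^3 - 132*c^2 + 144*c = (c - 3)*(c^5 - 7*c^4 + 8*c^3 + 28*c^2 - 48*c) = c*(c - 3)*(c^4 - 7*c^3 + 8*c^2 + 28*c - 48) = c*(c - 3)*(c + 2)*(c^3 - 9*c^2 + 26*c - 24) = c*(c - 4)*(c - 3)*(c + 2)*(c^2 - 5*c + 6) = c*(c - 4)*(c - 3)*(c - 2)*(c + 2)*(c - 3)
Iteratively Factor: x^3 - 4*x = (x)*(x^2 - 4) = x*(x + 2)*(x - 2)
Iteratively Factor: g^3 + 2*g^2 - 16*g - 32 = (g - 4)*(g^2 + 6*g + 8) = (g - 4)*(g + 4)*(g + 2)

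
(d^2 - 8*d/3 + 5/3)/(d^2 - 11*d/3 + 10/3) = (d - 1)/(d - 2)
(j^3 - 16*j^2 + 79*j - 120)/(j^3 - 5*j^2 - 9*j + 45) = (j - 8)/(j + 3)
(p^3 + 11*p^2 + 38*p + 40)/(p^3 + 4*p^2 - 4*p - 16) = (p + 5)/(p - 2)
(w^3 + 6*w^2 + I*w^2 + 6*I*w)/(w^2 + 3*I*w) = (w^2 + w*(6 + I) + 6*I)/(w + 3*I)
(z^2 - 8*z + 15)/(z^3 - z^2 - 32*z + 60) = (z - 3)/(z^2 + 4*z - 12)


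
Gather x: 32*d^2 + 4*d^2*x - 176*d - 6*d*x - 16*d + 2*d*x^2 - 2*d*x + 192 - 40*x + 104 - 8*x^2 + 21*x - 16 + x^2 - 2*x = 32*d^2 - 192*d + x^2*(2*d - 7) + x*(4*d^2 - 8*d - 21) + 280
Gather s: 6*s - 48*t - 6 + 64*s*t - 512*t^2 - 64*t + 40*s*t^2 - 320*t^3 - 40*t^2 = s*(40*t^2 + 64*t + 6) - 320*t^3 - 552*t^2 - 112*t - 6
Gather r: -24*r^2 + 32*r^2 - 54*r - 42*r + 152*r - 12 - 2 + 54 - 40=8*r^2 + 56*r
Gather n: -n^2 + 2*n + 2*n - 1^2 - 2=-n^2 + 4*n - 3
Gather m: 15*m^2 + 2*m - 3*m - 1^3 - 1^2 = 15*m^2 - m - 2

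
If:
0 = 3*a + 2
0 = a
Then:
No Solution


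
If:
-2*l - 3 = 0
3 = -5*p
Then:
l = -3/2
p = -3/5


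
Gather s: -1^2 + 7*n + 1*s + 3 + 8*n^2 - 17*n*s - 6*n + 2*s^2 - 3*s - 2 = 8*n^2 + n + 2*s^2 + s*(-17*n - 2)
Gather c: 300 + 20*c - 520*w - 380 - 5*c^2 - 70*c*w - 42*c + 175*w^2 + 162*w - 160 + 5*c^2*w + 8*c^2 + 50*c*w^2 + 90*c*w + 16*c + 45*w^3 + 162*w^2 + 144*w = c^2*(5*w + 3) + c*(50*w^2 + 20*w - 6) + 45*w^3 + 337*w^2 - 214*w - 240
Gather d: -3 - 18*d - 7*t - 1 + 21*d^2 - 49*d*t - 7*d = 21*d^2 + d*(-49*t - 25) - 7*t - 4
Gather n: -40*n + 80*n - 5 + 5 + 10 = 40*n + 10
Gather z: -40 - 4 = -44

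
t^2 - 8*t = t*(t - 8)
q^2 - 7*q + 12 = (q - 4)*(q - 3)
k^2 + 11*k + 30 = (k + 5)*(k + 6)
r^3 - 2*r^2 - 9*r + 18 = (r - 3)*(r - 2)*(r + 3)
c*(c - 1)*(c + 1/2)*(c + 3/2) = c^4 + c^3 - 5*c^2/4 - 3*c/4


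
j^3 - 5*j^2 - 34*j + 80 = (j - 8)*(j - 2)*(j + 5)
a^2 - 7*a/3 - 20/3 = (a - 4)*(a + 5/3)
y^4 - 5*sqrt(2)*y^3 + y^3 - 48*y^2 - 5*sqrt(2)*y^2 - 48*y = y*(y + 1)*(y - 8*sqrt(2))*(y + 3*sqrt(2))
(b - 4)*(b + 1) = b^2 - 3*b - 4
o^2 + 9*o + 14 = (o + 2)*(o + 7)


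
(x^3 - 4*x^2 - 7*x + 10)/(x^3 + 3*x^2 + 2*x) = (x^2 - 6*x + 5)/(x*(x + 1))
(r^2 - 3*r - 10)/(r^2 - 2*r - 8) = (r - 5)/(r - 4)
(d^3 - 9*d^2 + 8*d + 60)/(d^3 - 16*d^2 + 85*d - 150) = (d + 2)/(d - 5)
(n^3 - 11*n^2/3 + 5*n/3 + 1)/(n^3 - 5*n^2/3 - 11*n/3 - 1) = (n - 1)/(n + 1)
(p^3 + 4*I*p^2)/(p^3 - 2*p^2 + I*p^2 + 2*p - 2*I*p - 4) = p^2*(p + 4*I)/(p^3 + p^2*(-2 + I) + 2*p*(1 - I) - 4)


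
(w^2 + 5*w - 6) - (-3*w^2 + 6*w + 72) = 4*w^2 - w - 78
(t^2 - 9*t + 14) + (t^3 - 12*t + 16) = t^3 + t^2 - 21*t + 30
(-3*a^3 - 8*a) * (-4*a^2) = 12*a^5 + 32*a^3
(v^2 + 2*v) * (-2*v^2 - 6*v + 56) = -2*v^4 - 10*v^3 + 44*v^2 + 112*v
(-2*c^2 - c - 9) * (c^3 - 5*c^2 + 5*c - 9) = -2*c^5 + 9*c^4 - 14*c^3 + 58*c^2 - 36*c + 81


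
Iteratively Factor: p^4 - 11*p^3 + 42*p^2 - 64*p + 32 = (p - 4)*(p^3 - 7*p^2 + 14*p - 8) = (p - 4)*(p - 2)*(p^2 - 5*p + 4) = (p - 4)^2*(p - 2)*(p - 1)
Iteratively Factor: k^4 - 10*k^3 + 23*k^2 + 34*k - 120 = (k - 3)*(k^3 - 7*k^2 + 2*k + 40) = (k - 4)*(k - 3)*(k^2 - 3*k - 10) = (k - 4)*(k - 3)*(k + 2)*(k - 5)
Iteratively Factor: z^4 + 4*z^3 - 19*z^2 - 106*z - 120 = (z + 2)*(z^3 + 2*z^2 - 23*z - 60) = (z - 5)*(z + 2)*(z^2 + 7*z + 12) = (z - 5)*(z + 2)*(z + 4)*(z + 3)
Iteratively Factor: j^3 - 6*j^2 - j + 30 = (j + 2)*(j^2 - 8*j + 15) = (j - 5)*(j + 2)*(j - 3)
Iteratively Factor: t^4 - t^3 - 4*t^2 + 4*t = (t - 1)*(t^3 - 4*t) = (t - 1)*(t + 2)*(t^2 - 2*t) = t*(t - 1)*(t + 2)*(t - 2)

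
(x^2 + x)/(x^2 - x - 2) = x/(x - 2)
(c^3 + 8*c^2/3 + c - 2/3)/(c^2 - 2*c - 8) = (3*c^2 + 2*c - 1)/(3*(c - 4))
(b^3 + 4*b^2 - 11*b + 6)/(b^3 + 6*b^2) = 1 - 2/b + b^(-2)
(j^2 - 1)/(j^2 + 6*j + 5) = (j - 1)/(j + 5)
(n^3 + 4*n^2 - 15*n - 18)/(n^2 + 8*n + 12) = (n^2 - 2*n - 3)/(n + 2)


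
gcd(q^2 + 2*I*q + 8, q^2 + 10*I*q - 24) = q + 4*I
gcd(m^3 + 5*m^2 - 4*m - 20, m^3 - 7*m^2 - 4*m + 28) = m^2 - 4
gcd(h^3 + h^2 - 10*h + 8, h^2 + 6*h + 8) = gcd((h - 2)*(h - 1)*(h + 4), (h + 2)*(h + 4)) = h + 4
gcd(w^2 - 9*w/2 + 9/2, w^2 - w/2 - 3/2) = w - 3/2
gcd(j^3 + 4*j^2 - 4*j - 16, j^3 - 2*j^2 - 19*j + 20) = j + 4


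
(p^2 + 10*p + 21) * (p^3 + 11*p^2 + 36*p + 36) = p^5 + 21*p^4 + 167*p^3 + 627*p^2 + 1116*p + 756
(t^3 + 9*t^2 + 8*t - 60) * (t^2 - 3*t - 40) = t^5 + 6*t^4 - 59*t^3 - 444*t^2 - 140*t + 2400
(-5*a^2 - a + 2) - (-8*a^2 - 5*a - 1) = 3*a^2 + 4*a + 3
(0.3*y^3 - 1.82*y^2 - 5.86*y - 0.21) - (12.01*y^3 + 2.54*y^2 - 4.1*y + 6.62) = -11.71*y^3 - 4.36*y^2 - 1.76*y - 6.83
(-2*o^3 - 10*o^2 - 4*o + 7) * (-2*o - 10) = 4*o^4 + 40*o^3 + 108*o^2 + 26*o - 70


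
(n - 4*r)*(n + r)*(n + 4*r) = n^3 + n^2*r - 16*n*r^2 - 16*r^3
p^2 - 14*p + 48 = (p - 8)*(p - 6)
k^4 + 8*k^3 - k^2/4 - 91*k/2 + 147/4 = (k - 3/2)*(k - 1)*(k + 7/2)*(k + 7)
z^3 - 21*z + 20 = (z - 4)*(z - 1)*(z + 5)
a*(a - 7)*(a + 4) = a^3 - 3*a^2 - 28*a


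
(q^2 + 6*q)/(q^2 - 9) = q*(q + 6)/(q^2 - 9)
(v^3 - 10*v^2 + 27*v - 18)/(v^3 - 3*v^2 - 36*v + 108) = (v - 1)/(v + 6)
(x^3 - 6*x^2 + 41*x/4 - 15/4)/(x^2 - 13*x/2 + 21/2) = (4*x^2 - 12*x + 5)/(2*(2*x - 7))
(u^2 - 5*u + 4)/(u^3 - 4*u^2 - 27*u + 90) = (u^2 - 5*u + 4)/(u^3 - 4*u^2 - 27*u + 90)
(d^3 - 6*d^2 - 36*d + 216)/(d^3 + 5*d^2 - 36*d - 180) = (d - 6)/(d + 5)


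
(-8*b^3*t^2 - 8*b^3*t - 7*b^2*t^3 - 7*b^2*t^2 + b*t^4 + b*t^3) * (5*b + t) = -40*b^4*t^2 - 40*b^4*t - 43*b^3*t^3 - 43*b^3*t^2 - 2*b^2*t^4 - 2*b^2*t^3 + b*t^5 + b*t^4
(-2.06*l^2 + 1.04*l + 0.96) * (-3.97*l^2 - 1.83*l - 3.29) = 8.1782*l^4 - 0.359*l^3 + 1.063*l^2 - 5.1784*l - 3.1584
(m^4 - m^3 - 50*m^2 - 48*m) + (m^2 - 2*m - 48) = m^4 - m^3 - 49*m^2 - 50*m - 48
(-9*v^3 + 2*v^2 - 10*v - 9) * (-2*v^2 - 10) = 18*v^5 - 4*v^4 + 110*v^3 - 2*v^2 + 100*v + 90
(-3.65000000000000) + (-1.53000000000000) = -5.18000000000000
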